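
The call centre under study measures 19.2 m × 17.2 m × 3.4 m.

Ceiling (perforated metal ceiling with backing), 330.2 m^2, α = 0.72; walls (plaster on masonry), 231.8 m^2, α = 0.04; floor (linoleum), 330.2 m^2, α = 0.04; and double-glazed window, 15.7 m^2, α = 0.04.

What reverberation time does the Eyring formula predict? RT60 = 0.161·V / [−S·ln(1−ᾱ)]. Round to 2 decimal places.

Total surface area S = 330.2 + 231.8 + 330.2 + 15.7 = 907.9 m^2.
Absorption A = 330.2·0.72 + 231.8·0.04 + 330.2·0.04 + 15.7·0.04 = 260.852 sabins.
ᾱ = 260.852 / 907.9 = 0.2873.
Eyring denominator: −S ln(1−ᾱ) = 307.501.
V = 19.2 × 17.2 × 3.4 = 1122.816 m³.
T = 0.161·V/[−S·ln(1−ᾱ)] = 0.161·1122.816/307.501 = 0.59 s.

0.59 sec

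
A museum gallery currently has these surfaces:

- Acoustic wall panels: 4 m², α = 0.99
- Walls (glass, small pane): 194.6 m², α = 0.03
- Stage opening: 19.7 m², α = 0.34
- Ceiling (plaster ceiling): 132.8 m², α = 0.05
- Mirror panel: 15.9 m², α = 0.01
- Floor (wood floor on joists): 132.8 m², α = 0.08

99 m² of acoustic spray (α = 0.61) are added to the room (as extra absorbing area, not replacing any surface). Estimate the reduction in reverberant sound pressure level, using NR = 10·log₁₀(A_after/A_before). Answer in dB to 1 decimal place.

4.4 dB

A_before = Σ Sᵢαᵢ = 4×0.99 + 194.6×0.03 + 19.7×0.34 + 132.8×0.05 + 15.9×0.01 + 132.8×0.08 = 33.919 sabins.
Added absorption = 99 × 0.61 = 60.390 sabins.
A_after = 33.919 + 60.390 = 94.309 sabins.
NR = 10·log₁₀(94.309/33.919) = 4.4 dB.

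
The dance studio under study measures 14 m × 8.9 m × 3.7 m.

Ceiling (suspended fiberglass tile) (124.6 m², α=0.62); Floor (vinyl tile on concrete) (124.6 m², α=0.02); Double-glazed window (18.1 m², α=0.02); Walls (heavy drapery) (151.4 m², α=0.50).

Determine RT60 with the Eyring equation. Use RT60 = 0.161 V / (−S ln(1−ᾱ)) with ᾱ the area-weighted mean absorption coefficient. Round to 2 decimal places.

Total surface area S = 124.6 + 124.6 + 18.1 + 151.4 = 418.7 m².
Σ(Sᵢαᵢ) = 124.6·0.62 + 124.6·0.02 + 18.1·0.02 + 151.4·0.50 = 155.806.
ᾱ = 155.806 / 418.7 = 0.3721.
−S·ln(1−ᾱ) = −418.7 × ln(1 − 0.3721) = 194.852.
V = 14 × 8.9 × 3.7 = 461.02 m³.
T = 0.161·V/[−S·ln(1−ᾱ)] = 0.161·461.02/194.852 = 0.38 s.

0.38 s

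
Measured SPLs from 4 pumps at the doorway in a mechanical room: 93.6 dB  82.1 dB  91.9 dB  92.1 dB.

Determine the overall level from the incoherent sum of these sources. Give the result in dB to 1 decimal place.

Sum in the linear (power) domain: Σ 10^(Lᵢ/10) = 10^(93.6/10) + 10^(82.1/10) + 10^(91.9/10) + 10^(92.1/10) = 5.624e+09.
Back to dB: 10·log₁₀ Σ = 97.5 dB.

97.5 dB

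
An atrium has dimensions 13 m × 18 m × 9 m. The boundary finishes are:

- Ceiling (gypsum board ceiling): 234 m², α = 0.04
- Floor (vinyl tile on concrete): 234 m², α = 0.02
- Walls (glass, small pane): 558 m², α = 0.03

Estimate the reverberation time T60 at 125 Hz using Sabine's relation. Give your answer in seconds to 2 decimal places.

Summing Sᵢαᵢ: 9.360 + 4.680 + 16.740 → A = 30.780 sabins.
Room volume: 2106 m³.
T = 0.161 V/A = 0.161·2106/30.780 = 11.02 s.

11.02 sec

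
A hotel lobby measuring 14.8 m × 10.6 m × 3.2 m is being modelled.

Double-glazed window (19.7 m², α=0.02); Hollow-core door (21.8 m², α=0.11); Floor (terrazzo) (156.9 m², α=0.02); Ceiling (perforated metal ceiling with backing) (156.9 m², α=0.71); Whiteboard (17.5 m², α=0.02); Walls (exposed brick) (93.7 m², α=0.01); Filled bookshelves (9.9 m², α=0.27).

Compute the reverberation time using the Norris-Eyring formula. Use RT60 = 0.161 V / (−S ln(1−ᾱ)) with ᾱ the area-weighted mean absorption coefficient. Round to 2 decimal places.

0.58 s

Total surface area S = 19.7 + 21.8 + 156.9 + 156.9 + 17.5 + 93.7 + 9.9 = 476.4 m².
Absorption A = 19.7·0.02 + 21.8·0.11 + 156.9·0.02 + 156.9·0.71 + 17.5·0.02 + 93.7·0.01 + 9.9·0.27 = 121.289 sabins.
ᾱ = 121.289 / 476.4 = 0.2546.
Eyring denominator: −S ln(1−ᾱ) = 139.983.
V = 14.8 × 10.6 × 3.2 = 502.016 m³.
RT60 = 0.161 × 502.016 / 139.983 = 0.58 s.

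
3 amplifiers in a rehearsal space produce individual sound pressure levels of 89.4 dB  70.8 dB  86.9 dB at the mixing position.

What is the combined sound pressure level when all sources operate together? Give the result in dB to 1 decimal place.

Sum in the linear (power) domain: Σ 10^(Lᵢ/10) = 10^(89.4/10) + 10^(70.8/10) + 10^(86.9/10) = 1.373e+09.
Back to dB: 10·log₁₀ Σ = 91.4 dB.

91.4 dB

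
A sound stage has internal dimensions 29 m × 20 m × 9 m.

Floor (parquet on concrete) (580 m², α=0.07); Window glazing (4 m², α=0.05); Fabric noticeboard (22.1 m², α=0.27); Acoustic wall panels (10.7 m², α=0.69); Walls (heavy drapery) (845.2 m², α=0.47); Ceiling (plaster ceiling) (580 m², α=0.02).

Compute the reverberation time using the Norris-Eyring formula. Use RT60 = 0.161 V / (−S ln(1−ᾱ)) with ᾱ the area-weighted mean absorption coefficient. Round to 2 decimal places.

Total surface area S = 580 + 4 + 22.1 + 10.7 + 845.2 + 580 = 2042.0 m².
Absorption A = 580×0.07 + 4×0.05 + 22.1×0.27 + 10.7×0.69 + 845.2×0.47 + 580×0.02 = 462.994 sabins.
Mean coefficient ᾱ = A/S = 0.2267.
Eyring denominator: −S ln(1−ᾱ) = 524.974.
V = 29 × 20 × 9 = 5220 m³.
RT60 = 0.161 × 5220 / 524.974 = 1.60 s.

1.60 s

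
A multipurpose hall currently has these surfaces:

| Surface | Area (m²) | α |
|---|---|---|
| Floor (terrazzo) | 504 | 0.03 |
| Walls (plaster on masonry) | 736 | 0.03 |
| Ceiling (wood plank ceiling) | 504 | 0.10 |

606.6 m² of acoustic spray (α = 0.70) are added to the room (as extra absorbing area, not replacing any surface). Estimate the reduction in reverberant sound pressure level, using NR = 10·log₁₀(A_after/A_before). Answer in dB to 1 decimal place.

Summing Sᵢαᵢ: 15.120 + 22.080 + 50.400 → A_before = 87.600 sabins.
Treatment contributes 606.6·0.70 = 424.620 sabins.
A_after = 87.600 + 424.620 = 512.220 sabins.
Reduction = 10 log₁₀(A_after/A_before) = 10 log₁₀(5.8473) = 7.7 dB.

7.7 dB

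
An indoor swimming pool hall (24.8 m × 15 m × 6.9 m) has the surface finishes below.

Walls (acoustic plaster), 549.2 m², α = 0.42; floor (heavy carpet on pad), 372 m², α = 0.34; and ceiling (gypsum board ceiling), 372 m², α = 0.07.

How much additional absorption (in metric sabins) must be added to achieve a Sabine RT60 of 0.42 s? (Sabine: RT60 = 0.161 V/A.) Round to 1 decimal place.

A₁ = Σ Sᵢαᵢ = 549.2×0.42 + 372×0.34 + 372×0.07 = 383.184 sabins.
Target A₂ = 0.161·2566.8/0.42 = 983.940 sabins (V = 2566.8 m³).
Shortfall: 983.940 − 383.184 = 600.8 sabins.

600.8 sabins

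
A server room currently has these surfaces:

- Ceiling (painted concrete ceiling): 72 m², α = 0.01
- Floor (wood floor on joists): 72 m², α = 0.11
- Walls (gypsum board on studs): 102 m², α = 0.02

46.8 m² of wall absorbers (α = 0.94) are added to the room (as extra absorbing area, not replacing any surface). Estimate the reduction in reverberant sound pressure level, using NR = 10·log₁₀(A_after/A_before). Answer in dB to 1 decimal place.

7.1 dB

A_before = Σ Sᵢαᵢ = 72·0.01 + 72·0.11 + 102·0.02 = 10.680 sabins.
Treatment contributes 46.8·0.94 = 43.992 sabins.
A_after = 10.680 + 43.992 = 54.672 sabins.
NR = 10·log₁₀(54.672/10.680) = 7.1 dB.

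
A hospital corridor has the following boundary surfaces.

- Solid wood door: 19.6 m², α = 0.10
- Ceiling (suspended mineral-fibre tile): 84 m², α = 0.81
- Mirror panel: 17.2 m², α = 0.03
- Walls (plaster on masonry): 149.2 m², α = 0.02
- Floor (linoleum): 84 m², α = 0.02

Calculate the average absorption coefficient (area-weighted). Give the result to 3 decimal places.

0.212

Total surface area S = 354.0 m².
A = 19.6·0.10 + 84·0.81 + 17.2·0.03 + 149.2·0.02 + 84·0.02 = 75.180 sabins.
ᾱ = A/S = 0.212.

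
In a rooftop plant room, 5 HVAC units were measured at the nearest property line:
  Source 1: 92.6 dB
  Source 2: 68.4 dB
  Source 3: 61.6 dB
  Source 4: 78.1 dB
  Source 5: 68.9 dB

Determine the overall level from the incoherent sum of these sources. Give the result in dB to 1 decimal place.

92.8 dB

Σ 10^(Lᵢ/10) = 1.9e+09.
L_total = 10·log₁₀(1.9e+09) = 92.8 dB.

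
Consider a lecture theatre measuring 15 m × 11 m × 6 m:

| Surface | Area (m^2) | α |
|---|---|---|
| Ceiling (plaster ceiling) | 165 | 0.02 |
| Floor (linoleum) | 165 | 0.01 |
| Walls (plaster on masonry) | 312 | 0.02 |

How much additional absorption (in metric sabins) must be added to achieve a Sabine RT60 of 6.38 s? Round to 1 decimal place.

13.8 sabins

A₁ = Σ Sᵢαᵢ = 165×0.02 + 165×0.01 + 312×0.02 = 11.190 sabins.
Target A₂ = 0.161·990/6.38 = 24.983 sabins (V = 990 m³).
ΔA = A₂ − A₁ = 24.983 − 11.190 = 13.8 sabins.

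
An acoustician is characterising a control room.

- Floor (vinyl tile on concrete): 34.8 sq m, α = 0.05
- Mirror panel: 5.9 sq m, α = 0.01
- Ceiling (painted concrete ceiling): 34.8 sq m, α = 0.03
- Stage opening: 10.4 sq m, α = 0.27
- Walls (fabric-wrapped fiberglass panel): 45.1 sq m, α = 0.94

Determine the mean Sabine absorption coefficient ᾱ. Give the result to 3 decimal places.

S = Σ Sᵢ = 34.8 + 5.9 + 34.8 + 10.4 + 45.1 = 131.0 sq m.
Σ(Sᵢαᵢ) = 34.8·0.05 + 5.9·0.01 + 34.8·0.03 + 10.4·0.27 + 45.1·0.94 = 48.045.
ᾱ = 48.045 / 131.0 = 0.367.

0.367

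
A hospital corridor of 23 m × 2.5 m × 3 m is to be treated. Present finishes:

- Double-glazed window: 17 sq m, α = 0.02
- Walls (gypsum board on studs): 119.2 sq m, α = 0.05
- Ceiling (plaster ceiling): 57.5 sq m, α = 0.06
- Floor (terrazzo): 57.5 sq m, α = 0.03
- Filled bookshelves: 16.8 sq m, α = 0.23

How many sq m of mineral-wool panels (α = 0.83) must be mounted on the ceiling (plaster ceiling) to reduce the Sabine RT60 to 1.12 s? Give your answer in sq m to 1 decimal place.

12.3

Equivalent absorption area: A₁ = 17*0.02 + 119.2*0.05 + 57.5*0.06 + 57.5*0.03 + 16.8*0.23 = 15.339 sq m.
V = 172.5 m³. Target absorption A₂ = 0.161 × 172.5 / 1.12 = 24.797 sabins.
Absorption to add: 24.797 − 15.339 = 9.458 sabins.
Net gain per sq m: Δα = 0.83 − 0.06 = 0.77.
Area = ΔA/Δα = 9.458/0.77 = 12.3 sq m.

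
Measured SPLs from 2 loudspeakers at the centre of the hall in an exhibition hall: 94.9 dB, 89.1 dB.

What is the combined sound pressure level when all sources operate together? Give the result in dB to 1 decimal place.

95.9 dB

Σ 10^(Lᵢ/10) = 3.903e+09.
Combined level = 10 log₁₀(3.903e+09) = 95.9 dB.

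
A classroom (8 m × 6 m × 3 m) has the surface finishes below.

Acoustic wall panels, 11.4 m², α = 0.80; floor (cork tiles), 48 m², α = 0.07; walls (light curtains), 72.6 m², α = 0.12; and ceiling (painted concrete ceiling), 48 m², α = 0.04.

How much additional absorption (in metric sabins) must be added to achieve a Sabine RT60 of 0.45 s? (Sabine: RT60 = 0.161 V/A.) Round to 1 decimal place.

28.4 sabins

A₁ = Σ Sᵢαᵢ = 11.4·0.80 + 48·0.07 + 72.6·0.12 + 48·0.04 = 23.112 sabins.
Target A₂ = 0.161·144/0.45 = 51.520 sabins (V = 144 m³).
ΔA = A₂ − A₁ = 51.520 − 23.112 = 28.4 sabins.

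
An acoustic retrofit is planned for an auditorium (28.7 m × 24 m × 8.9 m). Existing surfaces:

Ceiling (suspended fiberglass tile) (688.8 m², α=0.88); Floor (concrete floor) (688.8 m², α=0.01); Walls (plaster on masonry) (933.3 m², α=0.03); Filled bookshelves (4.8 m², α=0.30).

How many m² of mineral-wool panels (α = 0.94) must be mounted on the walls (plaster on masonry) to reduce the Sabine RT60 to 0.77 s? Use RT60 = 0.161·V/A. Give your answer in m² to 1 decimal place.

Summing Sᵢαᵢ: 606.144 + 6.888 + 27.999 + 1.440 → A₁ = 642.471 sabins.
Required A₂ = 0.161·6130.32/0.77 = 1281.794 sabins.
ΔA needed = 1281.794 − 642.471 = 639.323 sabins.
Net gain per m²: Δα = 0.94 − 0.03 = 0.91.
Panel area = 639.323 / 0.91 = 702.6 m².

702.6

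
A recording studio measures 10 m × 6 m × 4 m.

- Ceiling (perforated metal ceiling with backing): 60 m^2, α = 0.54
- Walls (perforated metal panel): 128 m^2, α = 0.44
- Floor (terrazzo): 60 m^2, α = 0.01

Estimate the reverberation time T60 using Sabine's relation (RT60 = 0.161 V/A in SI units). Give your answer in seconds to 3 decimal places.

0.433 s

A = Σ Sᵢαᵢ = 60×0.54 + 128×0.44 + 60×0.01 = 89.320 sabins.
Volume V = 10 × 6 × 4 = 240 m³.
Sabine: RT60 = 0.161 × 240 / 89.320 = 0.433 s.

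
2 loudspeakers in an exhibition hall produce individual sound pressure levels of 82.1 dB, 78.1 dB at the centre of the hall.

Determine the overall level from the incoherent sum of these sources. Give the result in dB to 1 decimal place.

83.6 dB

Converting to relative power and adding: 10^(82.1/10) + 10^(78.1/10) = 2.267e+08.
Back to dB: 10·log₁₀ Σ = 83.6 dB.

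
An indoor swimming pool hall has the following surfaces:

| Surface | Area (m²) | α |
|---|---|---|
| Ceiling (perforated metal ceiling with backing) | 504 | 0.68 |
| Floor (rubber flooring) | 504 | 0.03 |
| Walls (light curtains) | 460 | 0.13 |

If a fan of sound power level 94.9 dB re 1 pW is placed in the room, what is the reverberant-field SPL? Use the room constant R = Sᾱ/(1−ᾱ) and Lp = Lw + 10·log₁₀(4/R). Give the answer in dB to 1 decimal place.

73.3 dB

A = 417.640 sabins; S = 1468.0 m².
ᾱ = 417.640/1468.0 = 0.2845; R = Sᾱ/(1−ᾱ) = 417.640/(1−0.2845) = 583.704 m².
Lp = 94.9 + 10·log₁₀(4/583.704) = 94.9 + (-21.64) = 73.3 dB.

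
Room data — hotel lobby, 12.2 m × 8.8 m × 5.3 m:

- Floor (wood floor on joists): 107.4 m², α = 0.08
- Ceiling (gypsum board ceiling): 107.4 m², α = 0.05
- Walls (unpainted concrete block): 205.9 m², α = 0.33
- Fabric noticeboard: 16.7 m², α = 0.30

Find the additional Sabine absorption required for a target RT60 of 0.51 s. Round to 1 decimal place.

Equivalent absorption area: A₁ = 107.4·0.08 + 107.4·0.05 + 205.9·0.33 + 16.7·0.30 = 86.919 m².
V = 569.008 m³. Required absorption A₂ = 0.161 × 569.008 / 0.51 = 179.628 sabins.
Additional absorption ΔA = 179.628 − 86.919 = 92.7 sabins.

92.7 sabins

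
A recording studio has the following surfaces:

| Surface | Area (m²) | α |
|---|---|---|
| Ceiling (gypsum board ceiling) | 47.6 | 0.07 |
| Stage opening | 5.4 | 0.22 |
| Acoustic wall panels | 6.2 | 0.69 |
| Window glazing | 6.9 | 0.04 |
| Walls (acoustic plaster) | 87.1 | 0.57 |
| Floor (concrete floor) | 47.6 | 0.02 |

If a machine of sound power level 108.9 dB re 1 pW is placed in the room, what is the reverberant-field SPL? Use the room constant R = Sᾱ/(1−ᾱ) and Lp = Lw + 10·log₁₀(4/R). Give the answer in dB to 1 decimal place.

A = 59.673 sabins; S = 200.8 m².
ᾱ = 59.673/200.8 = 0.2972; R = Sᾱ/(1−ᾱ) = 59.673/(1−0.2972) = 84.908 m².
Lp = 108.9 + 10·log₁₀(4/84.908) = 108.9 + (-13.27) = 95.6 dB.

95.6 dB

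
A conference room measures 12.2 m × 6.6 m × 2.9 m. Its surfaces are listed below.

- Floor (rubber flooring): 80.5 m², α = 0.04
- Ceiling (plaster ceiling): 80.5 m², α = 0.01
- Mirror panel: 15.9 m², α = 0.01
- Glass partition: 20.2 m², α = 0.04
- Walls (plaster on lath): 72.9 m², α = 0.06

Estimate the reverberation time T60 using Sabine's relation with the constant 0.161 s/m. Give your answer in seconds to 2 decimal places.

Equivalent absorption area: A = 80.5×0.04 + 80.5×0.01 + 15.9×0.01 + 20.2×0.04 + 72.9×0.06 = 9.366 m².
V = 12.2·6.6·2.9 = 233.508 m³.
Sabine: RT60 = 0.161 × 233.508 / 9.366 = 4.01 s.

4.01 s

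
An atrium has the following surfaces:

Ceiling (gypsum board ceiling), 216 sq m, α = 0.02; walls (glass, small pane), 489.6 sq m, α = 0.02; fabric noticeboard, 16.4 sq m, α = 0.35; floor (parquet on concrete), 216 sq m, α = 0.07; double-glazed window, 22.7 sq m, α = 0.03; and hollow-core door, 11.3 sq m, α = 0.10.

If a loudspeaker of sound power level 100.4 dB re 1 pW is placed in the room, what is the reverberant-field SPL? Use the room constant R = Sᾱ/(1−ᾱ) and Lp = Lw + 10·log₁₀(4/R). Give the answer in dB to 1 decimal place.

90.6 dB

A = 36.783 sabins; S = 972.0 sq m.
ᾱ = 36.783/972.0 = 0.0378; R = Sᾱ/(1−ᾱ) = 36.783/(1−0.0378) = 38.228 sq m.
Lp = Lw + 10 log₁₀(4/R) = 100.4 -9.80 = 90.6 dB.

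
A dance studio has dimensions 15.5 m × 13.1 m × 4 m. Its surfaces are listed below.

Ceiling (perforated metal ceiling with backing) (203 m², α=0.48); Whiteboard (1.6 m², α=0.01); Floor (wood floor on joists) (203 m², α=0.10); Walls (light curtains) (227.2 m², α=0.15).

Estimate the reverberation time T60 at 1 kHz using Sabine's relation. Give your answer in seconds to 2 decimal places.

0.86 s

Summing Sᵢαᵢ: 97.440 + 0.016 + 20.300 + 34.080 → A = 151.836 sabins.
Room volume: 812.2 m³.
Sabine: RT60 = 0.161 × 812.2 / 151.836 = 0.86 s.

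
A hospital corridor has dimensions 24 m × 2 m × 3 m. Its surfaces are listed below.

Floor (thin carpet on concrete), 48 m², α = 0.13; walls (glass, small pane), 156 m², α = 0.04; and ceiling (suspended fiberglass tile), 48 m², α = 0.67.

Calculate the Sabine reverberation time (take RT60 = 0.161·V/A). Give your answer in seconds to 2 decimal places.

Summing Sᵢαᵢ: 6.240 + 6.240 + 32.160 → A = 44.640 sabins.
V = 24·2·3 = 144 m³.
T = 0.161 V/A = 0.161·144/44.640 = 0.52 s.

0.52 seconds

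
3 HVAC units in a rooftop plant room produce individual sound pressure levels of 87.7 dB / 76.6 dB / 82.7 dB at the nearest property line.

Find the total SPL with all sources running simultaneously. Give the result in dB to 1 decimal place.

Σ 10^(Lᵢ/10) = 8.208e+08.
Back to dB: 10·log₁₀ Σ = 89.1 dB.

89.1 dB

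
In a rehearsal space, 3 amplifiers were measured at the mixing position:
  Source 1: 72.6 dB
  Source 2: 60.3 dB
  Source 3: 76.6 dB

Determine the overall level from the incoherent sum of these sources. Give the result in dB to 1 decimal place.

Converting to relative power and adding: 10^(72.6/10) + 10^(60.3/10) + 10^(76.6/10) = 6.498e+07.
Back to dB: 10·log₁₀ Σ = 78.1 dB.

78.1 dB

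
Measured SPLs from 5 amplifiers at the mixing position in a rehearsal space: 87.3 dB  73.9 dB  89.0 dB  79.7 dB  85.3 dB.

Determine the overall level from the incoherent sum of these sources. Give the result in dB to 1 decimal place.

Converting to relative power and adding: 10^(87.3/10) + 10^(73.9/10) + 10^(89.0/10) + 10^(79.7/10) + 10^(85.3/10) = 1.788e+09.
Back to dB: 10·log₁₀ Σ = 92.5 dB.

92.5 dB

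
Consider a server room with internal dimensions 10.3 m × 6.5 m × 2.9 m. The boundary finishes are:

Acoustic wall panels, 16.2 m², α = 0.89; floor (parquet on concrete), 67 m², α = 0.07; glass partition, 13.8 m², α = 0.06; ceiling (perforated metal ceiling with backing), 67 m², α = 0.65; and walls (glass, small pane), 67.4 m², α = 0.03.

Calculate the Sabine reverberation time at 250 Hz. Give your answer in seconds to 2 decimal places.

A = Σ Sᵢαᵢ = 16.2*0.89 + 67*0.07 + 13.8*0.06 + 67*0.65 + 67.4*0.03 = 65.508 sabins.
Room volume: 194.155 m³.
RT60 = 0.161 · V / A = 0.161 × 194.155 / 65.508 = 0.48 s.

0.48 s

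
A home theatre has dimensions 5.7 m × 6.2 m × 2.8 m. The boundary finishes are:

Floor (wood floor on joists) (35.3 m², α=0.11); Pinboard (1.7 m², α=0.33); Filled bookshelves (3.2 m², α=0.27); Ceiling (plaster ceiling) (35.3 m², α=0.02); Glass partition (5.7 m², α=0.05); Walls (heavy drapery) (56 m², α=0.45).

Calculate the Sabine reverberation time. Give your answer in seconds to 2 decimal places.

Total absorption A = 35.3·0.11 + 1.7·0.33 + 3.2·0.27 + 35.3·0.02 + 5.7·0.05 + 56·0.45
  = 3.883 + 0.561 + 0.864 + 0.706 + 0.285 + 25.200 = 31.499 m² sabins.
Room volume: 98.952 m³.
Sabine: RT60 = 0.161 × 98.952 / 31.499 = 0.51 s.

0.51 seconds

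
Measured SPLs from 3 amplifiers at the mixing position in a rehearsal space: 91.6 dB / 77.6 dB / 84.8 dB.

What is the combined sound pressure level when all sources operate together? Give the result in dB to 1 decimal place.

Converting to relative power and adding: 10^(91.6/10) + 10^(77.6/10) + 10^(84.8/10) = 1.805e+09.
Back to dB: 10·log₁₀ Σ = 92.6 dB.

92.6 dB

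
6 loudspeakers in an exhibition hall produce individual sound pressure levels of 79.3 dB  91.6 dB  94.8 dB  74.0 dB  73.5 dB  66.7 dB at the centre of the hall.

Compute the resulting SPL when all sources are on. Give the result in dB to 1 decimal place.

96.6 dB

Converting to relative power and adding: 10^(79.3/10) + 10^(91.6/10) + 10^(94.8/10) + 10^(74.0/10) + 10^(73.5/10) + 10^(66.7/10) = 4.603e+09.
Combined level = 10 log₁₀(4.603e+09) = 96.6 dB.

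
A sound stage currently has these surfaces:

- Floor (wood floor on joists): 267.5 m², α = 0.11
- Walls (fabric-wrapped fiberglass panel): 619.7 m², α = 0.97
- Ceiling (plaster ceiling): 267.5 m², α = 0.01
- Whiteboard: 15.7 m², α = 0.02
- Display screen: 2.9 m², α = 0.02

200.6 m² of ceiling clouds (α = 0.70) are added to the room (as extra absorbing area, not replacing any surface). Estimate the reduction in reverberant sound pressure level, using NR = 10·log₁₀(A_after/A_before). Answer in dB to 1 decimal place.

0.9 dB

A_before = Σ Sᵢαᵢ = 267.5×0.11 + 619.7×0.97 + 267.5×0.01 + 15.7×0.02 + 2.9×0.02 = 633.581 sabins.
Treatment contributes 200.6·0.70 = 140.420 sabins.
A_after = 633.581 + 140.420 = 774.001 sabins.
NR = 10·log₁₀(774.001/633.581) = 0.9 dB.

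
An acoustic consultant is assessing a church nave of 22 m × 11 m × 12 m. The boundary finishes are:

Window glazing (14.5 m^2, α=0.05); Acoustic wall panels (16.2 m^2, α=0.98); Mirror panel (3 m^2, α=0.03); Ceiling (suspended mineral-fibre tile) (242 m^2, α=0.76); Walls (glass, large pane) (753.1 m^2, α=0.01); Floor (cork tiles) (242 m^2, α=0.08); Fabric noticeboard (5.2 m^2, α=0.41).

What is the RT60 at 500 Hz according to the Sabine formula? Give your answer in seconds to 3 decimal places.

A = Σ Sᵢαᵢ = 14.5×0.05 + 16.2×0.98 + 3×0.03 + 242×0.76 + 753.1×0.01 + 242×0.08 + 5.2×0.41 = 229.634 sabins.
Room volume: 2904 m³.
RT60 = 0.161 · V / A = 0.161 × 2904 / 229.634 = 2.036 s.

2.036 s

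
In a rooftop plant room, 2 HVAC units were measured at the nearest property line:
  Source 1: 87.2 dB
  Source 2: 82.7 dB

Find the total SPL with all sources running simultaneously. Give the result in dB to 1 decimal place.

Converting to relative power and adding: 10^(87.2/10) + 10^(82.7/10) = 7.11e+08.
Back to dB: 10·log₁₀ Σ = 88.5 dB.

88.5 dB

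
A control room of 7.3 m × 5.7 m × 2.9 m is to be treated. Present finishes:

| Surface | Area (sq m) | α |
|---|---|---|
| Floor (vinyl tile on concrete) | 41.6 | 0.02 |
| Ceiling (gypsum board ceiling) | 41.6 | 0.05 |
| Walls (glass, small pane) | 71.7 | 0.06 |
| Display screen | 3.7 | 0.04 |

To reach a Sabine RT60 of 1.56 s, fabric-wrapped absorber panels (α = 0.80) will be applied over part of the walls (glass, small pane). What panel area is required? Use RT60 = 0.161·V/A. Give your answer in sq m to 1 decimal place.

6.9

A₁ = Σ Sᵢαᵢ = 41.6×0.02 + 41.6×0.05 + 71.7×0.06 + 3.7×0.04 = 7.362 sabins.
Required A₂ = 0.161·120.669/1.56 = 12.454 sabins.
ΔA needed = 12.454 − 7.362 = 5.092 sabins.
Each sq m of panel replacing the walls (glass, small pane) adds (0.80 − 0.06) = 0.74 sabins.
Panel area = 5.092 / 0.74 = 6.9 sq m.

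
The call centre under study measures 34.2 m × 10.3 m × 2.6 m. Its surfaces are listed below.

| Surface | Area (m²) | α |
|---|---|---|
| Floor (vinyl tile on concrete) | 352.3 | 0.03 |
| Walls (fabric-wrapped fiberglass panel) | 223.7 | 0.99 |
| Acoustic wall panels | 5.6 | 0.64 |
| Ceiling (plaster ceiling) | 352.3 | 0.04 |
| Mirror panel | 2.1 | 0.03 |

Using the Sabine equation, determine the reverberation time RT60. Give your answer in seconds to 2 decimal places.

0.59 seconds

A = Σ Sᵢαᵢ = 352.3*0.03 + 223.7*0.99 + 5.6*0.64 + 352.3*0.04 + 2.1*0.03 = 249.771 sabins.
V = 34.2·10.3·2.6 = 915.876 m³.
RT60 = 0.161 · V / A = 0.161 × 915.876 / 249.771 = 0.59 s.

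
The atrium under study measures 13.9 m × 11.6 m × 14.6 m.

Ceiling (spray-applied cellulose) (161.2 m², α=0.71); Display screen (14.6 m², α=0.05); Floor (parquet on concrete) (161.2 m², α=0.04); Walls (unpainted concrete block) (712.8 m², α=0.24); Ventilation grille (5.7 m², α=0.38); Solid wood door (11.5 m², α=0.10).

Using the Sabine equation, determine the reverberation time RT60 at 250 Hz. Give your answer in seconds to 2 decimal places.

Total absorption A = 161.2*0.71 + 14.6*0.05 + 161.2*0.04 + 712.8*0.24 + 5.7*0.38 + 11.5*0.10
  = 114.452 + 0.730 + 6.448 + 171.072 + 2.166 + 1.150 = 296.018 m² sabins.
Room volume: 2354.104 m³.
Sabine: RT60 = 0.161 × 2354.104 / 296.018 = 1.28 s.

1.28 s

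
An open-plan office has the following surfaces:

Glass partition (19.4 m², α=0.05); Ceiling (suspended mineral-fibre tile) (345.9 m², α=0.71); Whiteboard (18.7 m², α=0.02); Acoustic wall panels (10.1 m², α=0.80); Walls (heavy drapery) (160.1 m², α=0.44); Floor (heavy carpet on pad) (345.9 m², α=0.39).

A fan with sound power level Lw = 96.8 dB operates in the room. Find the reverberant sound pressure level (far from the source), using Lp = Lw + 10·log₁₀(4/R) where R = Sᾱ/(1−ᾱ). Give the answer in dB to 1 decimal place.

73.1 dB

A = 460.358 sabins; S = 900.1 m².
ᾱ = 0.5115, so room constant R = A/(1−ᾱ) = 942.391 m².
Lp = 96.8 + 10·log₁₀(4/942.391) = 96.8 + (-23.72) = 73.1 dB.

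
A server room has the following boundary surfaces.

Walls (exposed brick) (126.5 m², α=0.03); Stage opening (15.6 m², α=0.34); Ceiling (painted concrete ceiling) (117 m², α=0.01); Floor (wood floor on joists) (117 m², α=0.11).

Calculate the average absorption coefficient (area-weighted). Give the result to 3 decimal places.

0.062

S = Σ Sᵢ = 126.5 + 15.6 + 117 + 117 = 376.1 m².
A = 126.5×0.03 + 15.6×0.34 + 117×0.01 + 117×0.11 = 23.139 sabins.
ᾱ = 23.139 / 376.1 = 0.062.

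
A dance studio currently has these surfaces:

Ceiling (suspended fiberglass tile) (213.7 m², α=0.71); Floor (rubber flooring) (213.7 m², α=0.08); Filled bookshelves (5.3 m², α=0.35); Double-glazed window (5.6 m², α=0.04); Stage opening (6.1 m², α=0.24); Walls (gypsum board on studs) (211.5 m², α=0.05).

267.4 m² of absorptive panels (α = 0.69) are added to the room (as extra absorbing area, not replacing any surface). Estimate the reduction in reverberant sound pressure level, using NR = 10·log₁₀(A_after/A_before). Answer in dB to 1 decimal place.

3.0 dB

Equivalent absorption area: A_before = 213.7×0.71 + 213.7×0.08 + 5.3×0.35 + 5.6×0.04 + 6.1×0.24 + 211.5×0.05 = 182.941 m².
Treatment contributes 267.4·0.69 = 184.506 sabins.
A_after = 182.941 + 184.506 = 367.447 sabins.
NR = 10·log₁₀(367.447/182.941) = 3.0 dB.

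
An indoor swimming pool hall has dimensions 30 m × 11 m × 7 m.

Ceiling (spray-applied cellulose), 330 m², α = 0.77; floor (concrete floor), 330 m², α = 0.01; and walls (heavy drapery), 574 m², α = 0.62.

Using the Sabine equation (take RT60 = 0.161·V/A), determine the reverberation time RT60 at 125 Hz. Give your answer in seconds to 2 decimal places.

Summing Sᵢαᵢ: 254.100 + 3.300 + 355.880 → A = 613.280 sabins.
Volume V = 30 × 11 × 7 = 2310 m³.
Sabine: RT60 = 0.161 × 2310 / 613.280 = 0.61 s.

0.61 s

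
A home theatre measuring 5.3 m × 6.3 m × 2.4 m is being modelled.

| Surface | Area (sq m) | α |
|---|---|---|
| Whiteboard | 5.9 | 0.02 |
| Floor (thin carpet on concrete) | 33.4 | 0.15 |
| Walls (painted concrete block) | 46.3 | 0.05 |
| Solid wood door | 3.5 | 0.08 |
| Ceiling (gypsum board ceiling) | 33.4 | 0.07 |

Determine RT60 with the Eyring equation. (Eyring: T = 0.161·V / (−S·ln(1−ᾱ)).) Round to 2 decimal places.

Total surface area S = 5.9 + 33.4 + 46.3 + 3.5 + 33.4 = 122.5 sq m.
Absorption A = 5.9·0.02 + 33.4·0.15 + 46.3·0.05 + 3.5·0.08 + 33.4·0.07 = 10.061 sabins.
Mean coefficient ᾱ = A/S = 0.0821.
Eyring denominator: −S ln(1−ᾱ) = 10.494.
V = 5.3 × 6.3 × 2.4 = 80.136 m³.
RT60 = 0.161 × 80.136 / 10.494 = 1.23 s.

1.23 sec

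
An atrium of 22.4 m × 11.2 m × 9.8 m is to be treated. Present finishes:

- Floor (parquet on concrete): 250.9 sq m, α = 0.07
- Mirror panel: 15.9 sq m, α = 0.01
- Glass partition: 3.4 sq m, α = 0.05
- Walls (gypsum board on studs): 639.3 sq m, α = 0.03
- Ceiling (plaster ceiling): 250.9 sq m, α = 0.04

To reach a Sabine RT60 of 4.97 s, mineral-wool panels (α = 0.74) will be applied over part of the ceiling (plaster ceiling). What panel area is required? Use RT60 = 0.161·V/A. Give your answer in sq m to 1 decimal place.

46.5

Equivalent absorption area: A₁ = 250.9*0.07 + 15.9*0.01 + 3.4*0.05 + 639.3*0.03 + 250.9*0.04 = 47.107 sq m.
V = 2458.624 m³. Target absorption A₂ = 0.161 × 2458.624 / 4.97 = 79.646 sabins.
Absorption to add: 79.646 − 47.107 = 32.539 sabins.
Each sq m of panel replacing the ceiling (plaster ceiling) adds (0.74 − 0.04) = 0.70 sabins.
Panel area = 32.539 / 0.70 = 46.5 sq m.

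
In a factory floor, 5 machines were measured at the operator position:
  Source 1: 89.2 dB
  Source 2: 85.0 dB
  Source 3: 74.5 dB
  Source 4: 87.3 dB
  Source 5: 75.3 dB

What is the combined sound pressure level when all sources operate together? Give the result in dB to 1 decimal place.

Sum in the linear (power) domain: Σ 10^(Lᵢ/10) = 10^(89.2/10) + 10^(85.0/10) + 10^(74.5/10) + 10^(87.3/10) + 10^(75.3/10) = 1.747e+09.
Combined level = 10 log₁₀(1.747e+09) = 92.4 dB.

92.4 dB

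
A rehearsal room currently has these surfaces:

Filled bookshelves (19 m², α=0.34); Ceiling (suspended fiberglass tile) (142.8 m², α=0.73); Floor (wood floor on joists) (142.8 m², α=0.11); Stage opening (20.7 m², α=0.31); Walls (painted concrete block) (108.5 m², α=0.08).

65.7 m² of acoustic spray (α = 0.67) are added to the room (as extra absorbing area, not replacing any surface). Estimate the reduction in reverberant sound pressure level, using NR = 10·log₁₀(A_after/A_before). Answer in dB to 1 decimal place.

1.2 dB

Equivalent absorption area: A_before = 19·0.34 + 142.8·0.73 + 142.8·0.11 + 20.7·0.31 + 108.5·0.08 = 141.509 m².
Treatment contributes 65.7·0.67 = 44.019 sabins.
A_after = 141.509 + 44.019 = 185.528 sabins.
NR = 10·log₁₀(185.528/141.509) = 1.2 dB.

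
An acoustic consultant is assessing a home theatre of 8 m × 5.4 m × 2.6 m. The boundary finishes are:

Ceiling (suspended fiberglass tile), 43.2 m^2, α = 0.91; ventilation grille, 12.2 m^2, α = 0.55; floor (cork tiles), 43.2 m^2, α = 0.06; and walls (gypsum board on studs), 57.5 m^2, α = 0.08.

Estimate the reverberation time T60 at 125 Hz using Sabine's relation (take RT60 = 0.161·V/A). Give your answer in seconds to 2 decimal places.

0.34 seconds

Total absorption A = 43.2×0.91 + 12.2×0.55 + 43.2×0.06 + 57.5×0.08
  = 39.312 + 6.710 + 2.592 + 4.600 = 53.214 m^2 sabins.
V = 8·5.4·2.6 = 112.32 m³.
Sabine: RT60 = 0.161 × 112.32 / 53.214 = 0.34 s.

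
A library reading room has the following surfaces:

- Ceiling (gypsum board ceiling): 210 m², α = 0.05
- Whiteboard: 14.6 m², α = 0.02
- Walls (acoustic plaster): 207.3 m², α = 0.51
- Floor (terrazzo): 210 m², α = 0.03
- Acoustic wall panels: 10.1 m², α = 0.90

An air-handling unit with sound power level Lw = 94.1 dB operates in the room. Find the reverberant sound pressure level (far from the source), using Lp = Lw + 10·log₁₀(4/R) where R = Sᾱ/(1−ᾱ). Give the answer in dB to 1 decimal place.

77.9 dB

Σ(Sᵢαᵢ) = 210×0.05 + 14.6×0.02 + 207.3×0.51 + 210×0.03 + 10.1×0.90 = 131.905; total area S = 652.0 m².
ᾱ = 131.905/652.0 = 0.2023; R = Sᾱ/(1−ᾱ) = 131.905/(1−0.2023) = 165.357 m².
Lp = Lw + 10 log₁₀(4/R) = 94.1 -16.16 = 77.9 dB.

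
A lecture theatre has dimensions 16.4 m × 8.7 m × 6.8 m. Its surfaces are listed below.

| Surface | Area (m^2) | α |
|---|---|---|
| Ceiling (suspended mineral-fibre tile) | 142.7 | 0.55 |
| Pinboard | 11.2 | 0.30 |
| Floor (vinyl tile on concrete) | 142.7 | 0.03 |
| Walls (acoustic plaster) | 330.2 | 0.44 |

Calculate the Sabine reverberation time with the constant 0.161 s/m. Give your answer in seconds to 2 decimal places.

0.68 s

A = Σ Sᵢαᵢ = 142.7·0.55 + 11.2·0.30 + 142.7·0.03 + 330.2·0.44 = 231.414 sabins.
Room volume: 970.224 m³.
RT60 = 0.161 · V / A = 0.161 × 970.224 / 231.414 = 0.68 s.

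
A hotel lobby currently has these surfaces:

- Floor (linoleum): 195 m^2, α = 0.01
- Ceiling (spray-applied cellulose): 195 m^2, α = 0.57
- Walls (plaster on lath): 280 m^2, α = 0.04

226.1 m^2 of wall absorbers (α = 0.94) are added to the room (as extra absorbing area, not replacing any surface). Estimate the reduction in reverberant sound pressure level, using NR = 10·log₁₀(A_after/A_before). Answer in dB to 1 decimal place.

A_before = Σ Sᵢαᵢ = 195×0.01 + 195×0.57 + 280×0.04 = 124.300 sabins.
Added absorption = 226.1 × 0.94 = 212.534 sabins.
New total A_after = 336.834 sabins.
NR = 10·log₁₀(336.834/124.300) = 4.3 dB.

4.3 dB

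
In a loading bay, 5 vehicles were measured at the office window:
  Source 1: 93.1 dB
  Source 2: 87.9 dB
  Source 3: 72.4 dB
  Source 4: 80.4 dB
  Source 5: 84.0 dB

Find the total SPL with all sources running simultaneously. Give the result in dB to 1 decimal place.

Sum in the linear (power) domain: Σ 10^(Lᵢ/10) = 10^(93.1/10) + 10^(87.9/10) + 10^(72.4/10) + 10^(80.4/10) + 10^(84.0/10) = 3.037e+09.
Combined level = 10 log₁₀(3.037e+09) = 94.8 dB.

94.8 dB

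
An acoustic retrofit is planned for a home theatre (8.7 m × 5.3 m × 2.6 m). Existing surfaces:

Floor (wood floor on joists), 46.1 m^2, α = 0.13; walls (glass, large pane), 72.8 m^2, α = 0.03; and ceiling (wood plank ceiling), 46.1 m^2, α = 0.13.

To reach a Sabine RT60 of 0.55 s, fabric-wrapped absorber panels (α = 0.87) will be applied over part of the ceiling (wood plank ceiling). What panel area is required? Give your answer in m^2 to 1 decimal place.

Equivalent absorption area: A₁ = 46.1·0.13 + 72.8·0.03 + 46.1·0.13 = 14.170 m^2.
Required A₂ = 0.161·119.886/0.55 = 35.094 sabins.
Absorption to add: 35.094 − 14.170 = 20.924 sabins.
Net gain per m^2: Δα = 0.87 − 0.13 = 0.74.
Area = ΔA/Δα = 20.924/0.74 = 28.3 m^2.

28.3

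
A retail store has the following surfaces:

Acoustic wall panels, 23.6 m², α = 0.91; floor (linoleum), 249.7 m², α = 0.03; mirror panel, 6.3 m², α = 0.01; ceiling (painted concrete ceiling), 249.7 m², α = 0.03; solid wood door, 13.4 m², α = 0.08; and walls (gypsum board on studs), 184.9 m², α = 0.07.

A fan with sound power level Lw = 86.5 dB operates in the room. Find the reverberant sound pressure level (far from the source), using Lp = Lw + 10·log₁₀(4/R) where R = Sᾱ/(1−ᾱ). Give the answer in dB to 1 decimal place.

A = 50.536 sabins; S = 727.6 m².
ᾱ = 50.536/727.6 = 0.0695; R = Sᾱ/(1−ᾱ) = 50.536/(1−0.0695) = 54.311 m².
Lp = Lw + 10 log₁₀(4/R) = 86.5 -11.33 = 75.2 dB.

75.2 dB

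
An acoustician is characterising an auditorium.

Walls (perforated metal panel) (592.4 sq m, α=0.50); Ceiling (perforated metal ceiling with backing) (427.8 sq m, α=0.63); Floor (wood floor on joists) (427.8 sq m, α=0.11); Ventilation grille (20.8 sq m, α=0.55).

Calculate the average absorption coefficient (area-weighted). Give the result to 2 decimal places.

S = Σ Sᵢ = 592.4 + 427.8 + 427.8 + 20.8 = 1468.8 sq m.
Σ(Sᵢαᵢ) = 592.4·0.50 + 427.8·0.63 + 427.8·0.11 + 20.8·0.55 = 624.212.
ᾱ = A/S = 0.42.

0.42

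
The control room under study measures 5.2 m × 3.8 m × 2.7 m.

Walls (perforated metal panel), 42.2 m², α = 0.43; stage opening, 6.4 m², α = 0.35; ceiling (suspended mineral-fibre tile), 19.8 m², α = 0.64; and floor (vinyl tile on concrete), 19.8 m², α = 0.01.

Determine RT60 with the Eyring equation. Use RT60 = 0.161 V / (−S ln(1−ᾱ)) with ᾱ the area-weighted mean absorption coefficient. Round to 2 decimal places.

0.21 sec

Total surface area S = 42.2 + 6.4 + 19.8 + 19.8 = 88.2 m².
Σ(Sᵢαᵢ) = 42.2×0.43 + 6.4×0.35 + 19.8×0.64 + 19.8×0.01 = 33.256.
ᾱ = 33.256 / 88.2 = 0.3771.
−S·ln(1−ᾱ) = −88.2 × ln(1 − 0.3771) = 41.751.
V = 5.2 × 3.8 × 2.7 = 53.352 m³.
T = 0.161·V/[−S·ln(1−ᾱ)] = 0.161·53.352/41.751 = 0.21 s.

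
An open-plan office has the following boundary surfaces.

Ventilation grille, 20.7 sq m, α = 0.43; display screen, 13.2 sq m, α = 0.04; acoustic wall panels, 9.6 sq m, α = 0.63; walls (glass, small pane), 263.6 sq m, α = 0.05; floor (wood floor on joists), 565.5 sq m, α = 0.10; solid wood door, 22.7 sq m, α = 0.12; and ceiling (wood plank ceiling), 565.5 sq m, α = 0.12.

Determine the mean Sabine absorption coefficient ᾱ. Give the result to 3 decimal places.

0.107

Total surface area S = 1460.8 sq m.
Weighted sum Σ Sα = 155.791.
ᾱ = A/S = 0.107.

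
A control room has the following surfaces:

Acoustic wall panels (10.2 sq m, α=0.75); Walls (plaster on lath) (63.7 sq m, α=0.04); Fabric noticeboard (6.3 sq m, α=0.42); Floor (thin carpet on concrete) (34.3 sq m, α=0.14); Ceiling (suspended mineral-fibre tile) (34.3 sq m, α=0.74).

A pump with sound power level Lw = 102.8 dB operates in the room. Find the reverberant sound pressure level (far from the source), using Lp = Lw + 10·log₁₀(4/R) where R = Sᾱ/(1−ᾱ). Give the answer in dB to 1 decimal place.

91.0 dB

Σ(Sᵢαᵢ) = 10.2·0.75 + 63.7·0.04 + 6.3·0.42 + 34.3·0.14 + 34.3·0.74 = 43.028; total area S = 148.8 sq m.
ᾱ = 0.2892, so room constant R = A/(1−ᾱ) = 60.535 sq m.
Lp = 102.8 + 10·log₁₀(4/60.535) = 102.8 + (-11.80) = 91.0 dB.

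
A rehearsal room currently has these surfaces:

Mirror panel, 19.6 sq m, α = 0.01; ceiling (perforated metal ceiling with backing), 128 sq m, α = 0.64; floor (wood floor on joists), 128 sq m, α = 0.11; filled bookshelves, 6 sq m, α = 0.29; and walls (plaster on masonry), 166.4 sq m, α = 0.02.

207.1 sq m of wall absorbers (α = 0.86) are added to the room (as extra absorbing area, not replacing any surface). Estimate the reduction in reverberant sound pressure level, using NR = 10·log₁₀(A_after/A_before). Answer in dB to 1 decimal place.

4.4 dB

Equivalent absorption area: A_before = 19.6*0.01 + 128*0.64 + 128*0.11 + 6*0.29 + 166.4*0.02 = 101.264 sq m.
Added absorption = 207.1 × 0.86 = 178.106 sabins.
New total A_after = 279.370 sabins.
Reduction = 10 log₁₀(A_after/A_before) = 10 log₁₀(2.7588) = 4.4 dB.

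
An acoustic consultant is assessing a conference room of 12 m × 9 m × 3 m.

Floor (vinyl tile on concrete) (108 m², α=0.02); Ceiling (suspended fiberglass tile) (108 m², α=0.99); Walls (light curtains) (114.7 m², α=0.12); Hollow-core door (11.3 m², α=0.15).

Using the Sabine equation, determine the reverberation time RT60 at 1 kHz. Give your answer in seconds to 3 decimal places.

0.419 seconds

Total absorption A = 108*0.02 + 108*0.99 + 114.7*0.12 + 11.3*0.15
  = 2.160 + 106.920 + 13.764 + 1.695 = 124.539 m² sabins.
Volume V = 12 × 9 × 3 = 324 m³.
Sabine: RT60 = 0.161 × 324 / 124.539 = 0.419 s.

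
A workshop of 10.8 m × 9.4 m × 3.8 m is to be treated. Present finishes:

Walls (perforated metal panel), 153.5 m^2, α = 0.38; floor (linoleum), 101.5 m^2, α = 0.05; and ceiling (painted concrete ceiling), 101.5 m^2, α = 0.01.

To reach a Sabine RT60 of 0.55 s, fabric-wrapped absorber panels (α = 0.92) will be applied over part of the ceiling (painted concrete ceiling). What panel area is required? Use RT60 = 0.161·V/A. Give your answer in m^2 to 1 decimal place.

53.3

Summing Sᵢαᵢ: 58.330 + 5.075 + 1.015 → A₁ = 64.420 sabins.
V = 385.776 m³. Target absorption A₂ = 0.161 × 385.776 / 0.55 = 112.927 sabins.
ΔA needed = 112.927 − 64.420 = 48.507 sabins.
Each m^2 of panel replacing the ceiling (painted concrete ceiling) adds (0.92 − 0.01) = 0.91 sabins.
Area = ΔA/Δα = 48.507/0.91 = 53.3 m^2.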